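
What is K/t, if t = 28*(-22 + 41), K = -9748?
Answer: -2437/133 ≈ -18.323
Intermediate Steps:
t = 532 (t = 28*19 = 532)
K/t = -9748/532 = -9748*1/532 = -2437/133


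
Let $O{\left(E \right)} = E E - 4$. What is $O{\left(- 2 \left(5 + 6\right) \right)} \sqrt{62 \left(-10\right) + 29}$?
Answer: $480 i \sqrt{591} \approx 11669.0 i$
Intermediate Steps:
$O{\left(E \right)} = -4 + E^{2}$ ($O{\left(E \right)} = E^{2} - 4 = -4 + E^{2}$)
$O{\left(- 2 \left(5 + 6\right) \right)} \sqrt{62 \left(-10\right) + 29} = \left(-4 + \left(- 2 \left(5 + 6\right)\right)^{2}\right) \sqrt{62 \left(-10\right) + 29} = \left(-4 + \left(\left(-2\right) 11\right)^{2}\right) \sqrt{-620 + 29} = \left(-4 + \left(-22\right)^{2}\right) \sqrt{-591} = \left(-4 + 484\right) i \sqrt{591} = 480 i \sqrt{591}$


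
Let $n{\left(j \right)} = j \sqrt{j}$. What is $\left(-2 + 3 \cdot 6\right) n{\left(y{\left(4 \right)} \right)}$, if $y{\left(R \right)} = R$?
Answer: $128$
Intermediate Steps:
$n{\left(j \right)} = j^{\frac{3}{2}}$
$\left(-2 + 3 \cdot 6\right) n{\left(y{\left(4 \right)} \right)} = \left(-2 + 3 \cdot 6\right) 4^{\frac{3}{2}} = \left(-2 + 18\right) 8 = 16 \cdot 8 = 128$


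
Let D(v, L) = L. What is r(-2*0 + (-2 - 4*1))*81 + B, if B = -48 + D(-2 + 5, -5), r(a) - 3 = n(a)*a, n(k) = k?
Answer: 3106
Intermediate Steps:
r(a) = 3 + a² (r(a) = 3 + a*a = 3 + a²)
B = -53 (B = -48 - 5 = -53)
r(-2*0 + (-2 - 4*1))*81 + B = (3 + (-2*0 + (-2 - 4*1))²)*81 - 53 = (3 + (0 + (-2 - 4))²)*81 - 53 = (3 + (0 - 6)²)*81 - 53 = (3 + (-6)²)*81 - 53 = (3 + 36)*81 - 53 = 39*81 - 53 = 3159 - 53 = 3106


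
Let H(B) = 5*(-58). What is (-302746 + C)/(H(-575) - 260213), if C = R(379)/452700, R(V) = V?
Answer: 137053113821/117929708100 ≈ 1.1622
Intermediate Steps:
C = 379/452700 ≈ 0.00083720
H(B) = -290
(-302746 + C)/(H(-575) - 260213) = (-302746 + 379/452700)/(-290 - 260213) = -137053113821/452700/(-260503) = -137053113821/452700*(-1/260503) = 137053113821/117929708100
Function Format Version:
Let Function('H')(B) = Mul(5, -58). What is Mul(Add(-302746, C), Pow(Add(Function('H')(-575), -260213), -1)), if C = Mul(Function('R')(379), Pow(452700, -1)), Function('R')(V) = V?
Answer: Rational(137053113821, 117929708100) ≈ 1.1622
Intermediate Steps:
C = Rational(379, 452700) (C = Mul(379, Pow(452700, -1)) = Mul(379, Rational(1, 452700)) = Rational(379, 452700) ≈ 0.00083720)
Function('H')(B) = -290
Mul(Add(-302746, C), Pow(Add(Function('H')(-575), -260213), -1)) = Mul(Add(-302746, Rational(379, 452700)), Pow(Add(-290, -260213), -1)) = Mul(Rational(-137053113821, 452700), Pow(-260503, -1)) = Mul(Rational(-137053113821, 452700), Rational(-1, 260503)) = Rational(137053113821, 117929708100)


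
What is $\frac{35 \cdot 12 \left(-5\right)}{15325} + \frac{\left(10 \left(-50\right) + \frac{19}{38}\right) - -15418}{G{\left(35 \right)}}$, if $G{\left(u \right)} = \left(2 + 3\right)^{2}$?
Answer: $\frac{18285881}{30650} \approx 596.6$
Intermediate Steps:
$G{\left(u \right)} = 25$ ($G{\left(u \right)} = 5^{2} = 25$)
$\frac{35 \cdot 12 \left(-5\right)}{15325} + \frac{\left(10 \left(-50\right) + \frac{19}{38}\right) - -15418}{G{\left(35 \right)}} = \frac{35 \cdot 12 \left(-5\right)}{15325} + \frac{\left(10 \left(-50\right) + \frac{19}{38}\right) - -15418}{25} = 420 \left(-5\right) \frac{1}{15325} + \left(\left(-500 + 19 \cdot \frac{1}{38}\right) + 15418\right) \frac{1}{25} = \left(-2100\right) \frac{1}{15325} + \left(\left(-500 + \frac{1}{2}\right) + 15418\right) \frac{1}{25} = - \frac{84}{613} + \left(- \frac{999}{2} + 15418\right) \frac{1}{25} = - \frac{84}{613} + \frac{29837}{2} \cdot \frac{1}{25} = - \frac{84}{613} + \frac{29837}{50} = \frac{18285881}{30650}$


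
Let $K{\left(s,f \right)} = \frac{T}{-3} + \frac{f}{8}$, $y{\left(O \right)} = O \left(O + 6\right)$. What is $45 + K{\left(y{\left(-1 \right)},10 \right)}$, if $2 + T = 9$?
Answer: $\frac{527}{12} \approx 43.917$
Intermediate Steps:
$T = 7$ ($T = -2 + 9 = 7$)
$y{\left(O \right)} = O \left(6 + O\right)$
$K{\left(s,f \right)} = - \frac{7}{3} + \frac{f}{8}$ ($K{\left(s,f \right)} = \frac{7}{-3} + \frac{f}{8} = 7 \left(- \frac{1}{3}\right) + f \frac{1}{8} = - \frac{7}{3} + \frac{f}{8}$)
$45 + K{\left(y{\left(-1 \right)},10 \right)} = 45 + \left(- \frac{7}{3} + \frac{1}{8} \cdot 10\right) = 45 + \left(- \frac{7}{3} + \frac{5}{4}\right) = 45 - \frac{13}{12} = \frac{527}{12}$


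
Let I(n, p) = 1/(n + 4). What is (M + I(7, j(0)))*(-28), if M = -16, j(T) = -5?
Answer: 4900/11 ≈ 445.45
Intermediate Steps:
I(n, p) = 1/(4 + n)
(M + I(7, j(0)))*(-28) = (-16 + 1/(4 + 7))*(-28) = (-16 + 1/11)*(-28) = -175/11*(-28) = 4900/11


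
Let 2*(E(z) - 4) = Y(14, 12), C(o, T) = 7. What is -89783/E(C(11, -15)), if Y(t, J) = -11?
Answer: 179566/3 ≈ 59855.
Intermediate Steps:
E(z) = -3/2 (E(z) = 4 + (½)*(-11) = 4 - 11/2 = -3/2)
-89783/E(C(11, -15)) = -89783/(-3/2) = -89783*(-⅔) = 179566/3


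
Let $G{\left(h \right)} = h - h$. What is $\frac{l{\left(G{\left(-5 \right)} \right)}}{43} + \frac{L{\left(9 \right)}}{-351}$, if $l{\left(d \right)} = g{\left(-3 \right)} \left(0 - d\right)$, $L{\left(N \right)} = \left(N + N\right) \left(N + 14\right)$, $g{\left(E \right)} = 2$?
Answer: $- \frac{46}{39} \approx -1.1795$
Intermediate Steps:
$G{\left(h \right)} = 0$
$L{\left(N \right)} = 2 N \left(14 + N\right)$
$l{\left(d \right)} = - 2 d$ ($l{\left(d \right)} = 2 \left(0 - d\right) = 2 \left(- d\right) = - 2 d$)
$\frac{l{\left(G{\left(-5 \right)} \right)}}{43} + \frac{L{\left(9 \right)}}{-351} = \frac{\left(-2\right) 0}{43} + \frac{2 \cdot 9 \left(14 + 9\right)}{-351} = 0 \cdot \frac{1}{43} + 2 \cdot 9 \cdot 23 \left(- \frac{1}{351}\right) = 0 + 414 \left(- \frac{1}{351}\right) = 0 - \frac{46}{39} = - \frac{46}{39}$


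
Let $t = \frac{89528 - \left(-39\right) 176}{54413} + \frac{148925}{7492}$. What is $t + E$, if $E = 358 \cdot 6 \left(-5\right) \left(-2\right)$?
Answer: $\frac{8765409594969}{407662196} \approx 21502.0$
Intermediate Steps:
$E = 21480$ ($E = 358 \left(\left(-30\right) \left(-2\right)\right) = 358 \cdot 60 = 21480$)
$t = \frac{8825624889}{407662196}$ ($t = \left(89528 - -6864\right) \frac{1}{54413} + 148925 \cdot \frac{1}{7492} = \left(89528 + 6864\right) \frac{1}{54413} + \frac{148925}{7492} = 96392 \cdot \frac{1}{54413} + \frac{148925}{7492} = \frac{96392}{54413} + \frac{148925}{7492} = \frac{8825624889}{407662196} \approx 21.649$)
$t + E = \frac{8825624889}{407662196} + 21480 = \frac{8765409594969}{407662196}$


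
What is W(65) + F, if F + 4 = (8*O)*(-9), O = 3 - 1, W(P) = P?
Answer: -83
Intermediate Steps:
O = 2
F = -148 (F = -4 + (8*2)*(-9) = -4 + 16*(-9) = -4 - 144 = -148)
W(65) + F = 65 - 148 = -83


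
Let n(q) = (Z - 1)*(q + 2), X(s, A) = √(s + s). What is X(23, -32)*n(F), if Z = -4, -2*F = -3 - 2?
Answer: -45*√46/2 ≈ -152.60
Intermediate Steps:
X(s, A) = √2*√s (X(s, A) = √(2*s) = √2*√s)
F = 5/2 (F = -(-3 - 2)/2 = -½*(-5) = 5/2 ≈ 2.5000)
n(q) = -10 - 5*q (n(q) = (-4 - 1)*(q + 2) = -5*(2 + q) = -10 - 5*q)
X(23, -32)*n(F) = (√2*√23)*(-10 - 5*5/2) = √46*(-10 - 25/2) = √46*(-45/2) = -45*√46/2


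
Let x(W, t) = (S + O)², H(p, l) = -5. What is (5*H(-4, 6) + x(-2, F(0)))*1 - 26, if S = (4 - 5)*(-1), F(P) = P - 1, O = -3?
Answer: -47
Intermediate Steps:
F(P) = -1 + P
S = 1 (S = -1*(-1) = 1)
x(W, t) = 4 (x(W, t) = (1 - 3)² = (-2)² = 4)
(5*H(-4, 6) + x(-2, F(0)))*1 - 26 = (5*(-5) + 4)*1 - 26 = (-25 + 4)*1 - 26 = -21*1 - 26 = -21 - 26 = -47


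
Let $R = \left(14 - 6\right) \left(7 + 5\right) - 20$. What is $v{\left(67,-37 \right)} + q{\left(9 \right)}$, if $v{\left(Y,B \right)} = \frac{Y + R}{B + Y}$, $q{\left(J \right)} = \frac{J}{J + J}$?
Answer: $\frac{79}{15} \approx 5.2667$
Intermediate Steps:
$q{\left(J \right)} = \frac{1}{2}$ ($q{\left(J \right)} = \frac{J}{2 J} = J \frac{1}{2 J} = \frac{1}{2}$)
$R = 76$ ($R = 8 \cdot 12 - 20 = 96 - 20 = 76$)
$v{\left(Y,B \right)} = \frac{76 + Y}{B + Y}$ ($v{\left(Y,B \right)} = \frac{Y + 76}{B + Y} = \frac{76 + Y}{B + Y}$)
$v{\left(67,-37 \right)} + q{\left(9 \right)} = \frac{76 + 67}{-37 + 67} + \frac{1}{2} = \frac{1}{30} \cdot 143 + \frac{1}{2} = \frac{143}{30} + \frac{1}{2} = \frac{79}{15}$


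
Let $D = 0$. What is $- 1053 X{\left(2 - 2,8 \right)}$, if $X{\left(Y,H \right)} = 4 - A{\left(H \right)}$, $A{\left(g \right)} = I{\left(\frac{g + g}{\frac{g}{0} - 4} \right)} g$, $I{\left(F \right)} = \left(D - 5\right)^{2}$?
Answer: $206388$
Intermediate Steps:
$I{\left(F \right)} = 25$ ($I{\left(F \right)} = \left(0 - 5\right)^{2} = \left(-5\right)^{2} = 25$)
$A{\left(g \right)} = 25 g$
$X{\left(Y,H \right)} = 4 - 25 H$
$- 1053 X{\left(2 - 2,8 \right)} = - 1053 \left(4 - 200\right) = \left(-1053\right) \left(-196\right) = 206388$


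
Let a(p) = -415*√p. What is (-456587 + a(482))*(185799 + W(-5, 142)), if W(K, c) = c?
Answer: -84898243367 - 77165515*√482 ≈ -8.6592e+10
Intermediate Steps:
(-456587 + a(482))*(185799 + W(-5, 142)) = (-456587 - 415*√482)*(185799 + 142) = (-456587 - 415*√482)*185941 = -84898243367 - 77165515*√482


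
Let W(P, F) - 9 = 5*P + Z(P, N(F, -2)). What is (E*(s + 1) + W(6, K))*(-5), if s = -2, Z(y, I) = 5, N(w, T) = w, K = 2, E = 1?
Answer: -215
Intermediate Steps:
W(P, F) = 14 + 5*P (W(P, F) = 9 + (5*P + 5) = 9 + (5 + 5*P) = 14 + 5*P)
(E*(s + 1) + W(6, K))*(-5) = (1*(-2 + 1) + (14 + 5*6))*(-5) = (1*(-1) + (14 + 30))*(-5) = (-1 + 44)*(-5) = 43*(-5) = -215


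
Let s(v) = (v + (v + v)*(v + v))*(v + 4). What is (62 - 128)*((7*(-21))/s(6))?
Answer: 1617/250 ≈ 6.4680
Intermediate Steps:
s(v) = (4 + v)*(v + 4*v²) (s(v) = (v + (2*v)*(2*v))*(4 + v) = (v + 4*v²)*(4 + v) = (4 + v)*(v + 4*v²))
(62 - 128)*((7*(-21))/s(6)) = (62 - 128)*((7*(-21))/((6*(4 + 4*6² + 17*6)))) = -(-9702)/(6*(4 + 4*36 + 102)) = -(-9702)/(6*(4 + 144 + 102)) = -(-9702)/(6*250) = -(-9702)/1500 = -66*(-49/500) = 1617/250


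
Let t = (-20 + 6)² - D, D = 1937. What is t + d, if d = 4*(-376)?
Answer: -3245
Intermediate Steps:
d = -1504
t = -1741 (t = (-20 + 6)² - 1*1937 = (-14)² - 1937 = 196 - 1937 = -1741)
t + d = -1741 - 1504 = -3245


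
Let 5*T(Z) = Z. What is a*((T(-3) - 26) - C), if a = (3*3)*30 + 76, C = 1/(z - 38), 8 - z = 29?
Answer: -2713332/295 ≈ -9197.7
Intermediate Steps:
z = -21 (z = 8 - 1*29 = 8 - 29 = -21)
T(Z) = Z/5
C = -1/59 (C = 1/(-21 - 38) = 1/(-59) = -1/59 ≈ -0.016949)
a = 346 (a = 9*30 + 76 = 270 + 76 = 346)
a*((T(-3) - 26) - C) = 346*(((⅕)*(-3) - 26) - 1*(-1/59)) = 346*((-⅗ - 26) + 1/59) = 346*(-133/5 + 1/59) = 346*(-7842/295) = -2713332/295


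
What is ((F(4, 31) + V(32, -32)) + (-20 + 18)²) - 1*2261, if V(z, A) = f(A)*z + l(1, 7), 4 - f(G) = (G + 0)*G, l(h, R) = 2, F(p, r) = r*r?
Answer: -33934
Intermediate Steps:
F(p, r) = r²
f(G) = 4 - G² (f(G) = 4 - (G + 0)*G = 4 - G*G = 4 - G²)
V(z, A) = 2 + z*(4 - A²) (V(z, A) = (4 - A²)*z + 2 = z*(4 - A²) + 2 = 2 + z*(4 - A²))
((F(4, 31) + V(32, -32)) + (-20 + 18)²) - 1*2261 = ((31² + (2 - 1*32*(-4 + (-32)²))) + (-20 + 18)²) - 1*2261 = ((961 + (2 - 1*32*(-4 + 1024))) + (-2)²) - 2261 = ((961 + (2 - 1*32*1020)) + 4) - 2261 = ((961 + (2 - 32640)) + 4) - 2261 = ((961 - 32638) + 4) - 2261 = (-31677 + 4) - 2261 = -31673 - 2261 = -33934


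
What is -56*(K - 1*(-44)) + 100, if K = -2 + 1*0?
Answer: -2252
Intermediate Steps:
K = -2 (K = -2 + 0 = -2)
-56*(K - 1*(-44)) + 100 = -56*(-2 - 1*(-44)) + 100 = -56*(-2 + 44) + 100 = -56*42 + 100 = -2352 + 100 = -2252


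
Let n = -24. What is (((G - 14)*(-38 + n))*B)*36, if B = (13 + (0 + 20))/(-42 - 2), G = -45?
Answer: -98766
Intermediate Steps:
B = -¾ (B = (13 + 20)/(-44) = 33*(-1/44) = -¾ ≈ -0.75000)
(((G - 14)*(-38 + n))*B)*36 = (((-45 - 14)*(-38 - 24))*(-¾))*36 = (-59*(-62)*(-¾))*36 = (3658*(-¾))*36 = -5487/2*36 = -98766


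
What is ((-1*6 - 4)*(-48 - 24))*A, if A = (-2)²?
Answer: 2880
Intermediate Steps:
A = 4
((-1*6 - 4)*(-48 - 24))*A = ((-1*6 - 4)*(-48 - 24))*4 = ((-6 - 4)*(-72))*4 = -10*(-72)*4 = 720*4 = 2880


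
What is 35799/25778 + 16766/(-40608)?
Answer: 255382961/261698256 ≈ 0.97587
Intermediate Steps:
35799/25778 + 16766/(-40608) = 35799*(1/25778) + 16766*(-1/40608) = 35799/25778 - 8383/20304 = 255382961/261698256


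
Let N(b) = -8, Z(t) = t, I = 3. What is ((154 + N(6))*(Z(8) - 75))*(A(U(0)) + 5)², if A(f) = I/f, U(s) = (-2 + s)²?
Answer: -2587339/8 ≈ -3.2342e+5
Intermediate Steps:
A(f) = 3/f
((154 + N(6))*(Z(8) - 75))*(A(U(0)) + 5)² = ((154 - 8)*(8 - 75))*(3/((-2 + 0)²) + 5)² = (146*(-67))*(3/((-2)²) + 5)² = -9782*(3/4 + 5)² = -9782*(3*(¼) + 5)² = -9782*(¾ + 5)² = -9782*(23/4)² = -9782*529/16 = -2587339/8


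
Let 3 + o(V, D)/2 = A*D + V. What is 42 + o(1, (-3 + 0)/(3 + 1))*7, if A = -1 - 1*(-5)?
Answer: -28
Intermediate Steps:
A = 4 (A = -1 + 5 = 4)
o(V, D) = -6 + 2*V + 8*D (o(V, D) = -6 + 2*(4*D + V) = -6 + 2*(V + 4*D) = -6 + (2*V + 8*D) = -6 + 2*V + 8*D)
42 + o(1, (-3 + 0)/(3 + 1))*7 = 42 + (-6 + 2*1 + 8*((-3 + 0)/(3 + 1)))*7 = 42 + (-6 + 2 + 8*(-3/4))*7 = 42 + (-6 + 2 - 6)*7 = 42 - 10*7 = 42 - 70 = -28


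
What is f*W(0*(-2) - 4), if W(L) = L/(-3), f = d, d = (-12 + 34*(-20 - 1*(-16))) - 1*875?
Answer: -1364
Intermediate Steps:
d = -1023 (d = (-12 + 34*(-20 + 16)) - 875 = (-12 + 34*(-4)) - 875 = (-12 - 136) - 875 = -148 - 875 = -1023)
f = -1023
W(L) = -L/3 (W(L) = L*(-⅓) = -L/3)
f*W(0*(-2) - 4) = -(-341)*(0*(-2) - 4) = -(-341)*(0 - 4) = -(-341)*(-4) = -1023*4/3 = -1364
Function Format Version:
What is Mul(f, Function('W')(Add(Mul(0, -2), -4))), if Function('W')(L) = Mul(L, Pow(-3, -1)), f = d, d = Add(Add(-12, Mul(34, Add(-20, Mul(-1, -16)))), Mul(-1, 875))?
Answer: -1364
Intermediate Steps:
d = -1023 (d = Add(Add(-12, Mul(34, Add(-20, 16))), -875) = Add(Add(-12, Mul(34, -4)), -875) = Add(Add(-12, -136), -875) = Add(-148, -875) = -1023)
f = -1023
Function('W')(L) = Mul(Rational(-1, 3), L) (Function('W')(L) = Mul(L, Rational(-1, 3)) = Mul(Rational(-1, 3), L))
Mul(f, Function('W')(Add(Mul(0, -2), -4))) = Mul(-1023, Mul(Rational(-1, 3), Add(Mul(0, -2), -4))) = Mul(-1023, Mul(Rational(-1, 3), Add(0, -4))) = Mul(-1023, Mul(Rational(-1, 3), -4)) = Mul(-1023, Rational(4, 3)) = -1364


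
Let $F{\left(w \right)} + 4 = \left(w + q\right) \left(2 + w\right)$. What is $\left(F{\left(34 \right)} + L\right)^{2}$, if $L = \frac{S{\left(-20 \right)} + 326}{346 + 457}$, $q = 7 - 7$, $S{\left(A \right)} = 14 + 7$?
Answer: $\frac{960413720049}{644809} \approx 1.4895 \cdot 10^{6}$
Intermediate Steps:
$S{\left(A \right)} = 21$
$q = 0$ ($q = 7 - 7 = 0$)
$L = \frac{347}{803}$ ($L = \frac{21 + 326}{346 + 457} = \frac{347}{803} \approx 0.43213$)
$F{\left(w \right)} = -4 + w \left(2 + w\right)$ ($F{\left(w \right)} = -4 + \left(w + 0\right) \left(2 + w\right) = -4 + w \left(2 + w\right)$)
$\left(F{\left(34 \right)} + L\right)^{2} = \left(\left(-4 + 34^{2} + 2 \cdot 34\right) + \frac{347}{803}\right)^{2} = \left(\left(-4 + 1156 + 68\right) + \frac{347}{803}\right)^{2} = \left(1220 + \frac{347}{803}\right)^{2} = \left(\frac{980007}{803}\right)^{2} = \frac{960413720049}{644809}$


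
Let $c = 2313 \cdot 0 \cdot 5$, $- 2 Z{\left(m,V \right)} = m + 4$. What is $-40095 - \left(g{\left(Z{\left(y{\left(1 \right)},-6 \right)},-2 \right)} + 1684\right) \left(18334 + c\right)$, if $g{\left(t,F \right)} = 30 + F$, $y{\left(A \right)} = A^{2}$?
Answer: $-31427903$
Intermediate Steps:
$Z{\left(m,V \right)} = -2 - \frac{m}{2}$ ($Z{\left(m,V \right)} = - \frac{m + 4}{2} = - \frac{4 + m}{2} = -2 - \frac{m}{2}$)
$c = 0$ ($c = 2313 \cdot 0 = 0$)
$-40095 - \left(g{\left(Z{\left(y{\left(1 \right)},-6 \right)},-2 \right)} + 1684\right) \left(18334 + c\right) = -40095 - \left(\left(30 - 2\right) + 1684\right) \left(18334 + 0\right) = -40095 - \left(28 + 1684\right) 18334 = -40095 - 1712 \cdot 18334 = -40095 - 31387808 = -31427903$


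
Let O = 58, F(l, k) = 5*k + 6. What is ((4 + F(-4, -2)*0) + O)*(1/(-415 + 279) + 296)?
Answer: 1247905/68 ≈ 18352.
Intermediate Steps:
F(l, k) = 6 + 5*k
((4 + F(-4, -2)*0) + O)*(1/(-415 + 279) + 296) = ((4 + (6 + 5*(-2))*0) + 58)*(1/(-415 + 279) + 296) = ((4 + (6 - 10)*0) + 58)*(1/(-136) + 296) = ((4 - 4*0) + 58)*(-1/136 + 296) = ((4 + 0) + 58)*(40255/136) = (4 + 58)*(40255/136) = 62*(40255/136) = 1247905/68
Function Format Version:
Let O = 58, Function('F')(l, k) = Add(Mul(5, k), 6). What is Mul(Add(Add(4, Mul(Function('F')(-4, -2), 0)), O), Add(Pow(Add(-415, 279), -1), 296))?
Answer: Rational(1247905, 68) ≈ 18352.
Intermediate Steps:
Function('F')(l, k) = Add(6, Mul(5, k))
Mul(Add(Add(4, Mul(Function('F')(-4, -2), 0)), O), Add(Pow(Add(-415, 279), -1), 296)) = Mul(Add(Add(4, Mul(Add(6, Mul(5, -2)), 0)), 58), Add(Pow(Add(-415, 279), -1), 296)) = Mul(Add(Add(4, Mul(Add(6, -10), 0)), 58), Add(Pow(-136, -1), 296)) = Mul(Add(Add(4, Mul(-4, 0)), 58), Add(Rational(-1, 136), 296)) = Mul(Add(Add(4, 0), 58), Rational(40255, 136)) = Mul(Add(4, 58), Rational(40255, 136)) = Mul(62, Rational(40255, 136)) = Rational(1247905, 68)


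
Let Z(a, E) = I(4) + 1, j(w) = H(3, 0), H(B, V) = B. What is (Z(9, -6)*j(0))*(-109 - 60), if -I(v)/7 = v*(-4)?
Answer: -57291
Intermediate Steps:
I(v) = 28*v (I(v) = -7*v*(-4) = -(-28)*v = 28*v)
j(w) = 3
Z(a, E) = 113 (Z(a, E) = 28*4 + 1 = 112 + 1 = 113)
(Z(9, -6)*j(0))*(-109 - 60) = (113*3)*(-109 - 60) = 339*(-169) = -57291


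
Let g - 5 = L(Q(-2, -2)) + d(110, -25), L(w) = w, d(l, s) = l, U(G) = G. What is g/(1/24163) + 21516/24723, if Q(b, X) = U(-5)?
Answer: 21904008302/8241 ≈ 2.6579e+6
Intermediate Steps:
Q(b, X) = -5
g = 110 (g = 5 + (-5 + 110) = 5 + 105 = 110)
g/(1/24163) + 21516/24723 = 110/(1/24163) + 21516/24723 = 110/(1/24163) + 21516*(1/24723) = 110*24163 + 7172/8241 = 2657930 + 7172/8241 = 21904008302/8241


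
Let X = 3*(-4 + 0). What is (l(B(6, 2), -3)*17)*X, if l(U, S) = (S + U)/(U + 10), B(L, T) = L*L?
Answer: -3366/23 ≈ -146.35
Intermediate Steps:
B(L, T) = L²
l(U, S) = (S + U)/(10 + U)
X = -12 (X = 3*(-4) = -12)
(l(B(6, 2), -3)*17)*X = (((-3 + 6²)/(10 + 6²))*17)*(-12) = (((-3 + 36)/(10 + 36))*17)*(-12) = ((33/46)*17)*(-12) = (561/46)*(-12) = -3366/23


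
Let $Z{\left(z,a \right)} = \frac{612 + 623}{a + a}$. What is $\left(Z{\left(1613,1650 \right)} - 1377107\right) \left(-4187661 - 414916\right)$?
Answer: $\frac{4183237926291221}{660} \approx 6.3382 \cdot 10^{12}$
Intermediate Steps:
$Z{\left(z,a \right)} = \frac{1235}{2 a}$
$\left(Z{\left(1613,1650 \right)} - 1377107\right) \left(-4187661 - 414916\right) = \left(\frac{1235}{2 \cdot 1650} - 1377107\right) \left(-4187661 - 414916\right) = \left(\frac{1235}{2} \cdot \frac{1}{1650} - 1377107\right) \left(-4602577\right) = \left(\frac{247}{660} - 1377107\right) \left(-4602577\right) = \left(- \frac{908890373}{660}\right) \left(-4602577\right) = \frac{4183237926291221}{660}$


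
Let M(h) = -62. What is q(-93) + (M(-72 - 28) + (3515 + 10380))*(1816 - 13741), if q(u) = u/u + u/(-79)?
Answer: -13031723303/79 ≈ -1.6496e+8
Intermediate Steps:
q(u) = 1 - u/79 (q(u) = 1 + u*(-1/79) = 1 - u/79)
q(-93) + (M(-72 - 28) + (3515 + 10380))*(1816 - 13741) = (1 - 1/79*(-93)) + (-62 + (3515 + 10380))*(1816 - 13741) = (1 + 93/79) + (-62 + 13895)*(-11925) = 172/79 + 13833*(-11925) = 172/79 - 164958525 = -13031723303/79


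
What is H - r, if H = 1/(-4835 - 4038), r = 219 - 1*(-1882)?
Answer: -18642174/8873 ≈ -2101.0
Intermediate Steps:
r = 2101 (r = 219 + 1882 = 2101)
H = -1/8873 (H = 1/(-8873) = -1/8873 ≈ -0.00011270)
H - r = -1/8873 - 1*2101 = -1/8873 - 2101 = -18642174/8873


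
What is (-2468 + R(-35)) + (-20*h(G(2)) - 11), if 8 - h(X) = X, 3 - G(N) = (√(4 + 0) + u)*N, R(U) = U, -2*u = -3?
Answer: -2754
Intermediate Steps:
u = 3/2 (u = -½*(-3) = 3/2 ≈ 1.5000)
G(N) = 3 - 7*N/2 (G(N) = 3 - (√(4 + 0) + 3/2)*N = 3 - (√4 + 3/2)*N = 3 - (2 + 3/2)*N = 3 - 7*N/2)
h(X) = 8 - X
(-2468 + R(-35)) + (-20*h(G(2)) - 11) = (-2468 - 35) + (-20*(8 - (3 - 7/2*2)) - 11) = -2503 + (-20*(8 - (3 - 7)) - 11) = -2503 + (-20*(8 - 1*(-4)) - 11) = -2503 + (-20*(8 + 4) - 11) = -2503 + (-20*12 - 11) = -2503 + (-240 - 11) = -2503 - 251 = -2754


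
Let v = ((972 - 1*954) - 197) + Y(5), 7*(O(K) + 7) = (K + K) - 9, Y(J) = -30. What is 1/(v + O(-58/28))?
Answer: -49/10676 ≈ -0.0045897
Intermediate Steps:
O(K) = -58/7 + 2*K/7 (O(K) = -7 + ((K + K) - 9)/7 = -7 + (2*K - 9)/7 = -7 + (-9 + 2*K)/7 = -7 + (-9/7 + 2*K/7) = -58/7 + 2*K/7)
v = -209 (v = ((972 - 1*954) - 197) - 30 = ((972 - 954) - 197) - 30 = (18 - 197) - 30 = -179 - 30 = -209)
1/(v + O(-58/28)) = 1/(-209 + (-58/7 + 2*(-58/28)/7)) = 1/(-209 + (-58/7 + 2*(-58*1/28)/7)) = 1/(-209 + (-58/7 + (2/7)*(-29/14))) = 1/(-209 + (-58/7 - 29/49)) = 1/(-209 - 435/49) = 1/(-10676/49) = -49/10676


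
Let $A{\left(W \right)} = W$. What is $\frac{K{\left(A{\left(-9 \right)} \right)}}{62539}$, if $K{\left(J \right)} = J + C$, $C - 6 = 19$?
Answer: $\frac{16}{62539} \approx 0.00025584$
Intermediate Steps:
$C = 25$ ($C = 6 + 19 = 25$)
$K{\left(J \right)} = 25 + J$ ($K{\left(J \right)} = J + 25 = 25 + J$)
$\frac{K{\left(A{\left(-9 \right)} \right)}}{62539} = \frac{25 - 9}{62539} = 16 \cdot \frac{1}{62539} = \frac{16}{62539}$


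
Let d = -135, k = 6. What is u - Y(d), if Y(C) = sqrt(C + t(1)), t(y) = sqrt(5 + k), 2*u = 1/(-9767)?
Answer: -1/19534 - I*sqrt(135 - sqrt(11)) ≈ -5.1193e-5 - 11.475*I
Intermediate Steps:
u = -1/19534 (u = (1/2)/(-9767) = (1/2)*(-1/9767) = -1/19534 ≈ -5.1193e-5)
t(y) = sqrt(11) (t(y) = sqrt(5 + 6) = sqrt(11))
Y(C) = sqrt(C + sqrt(11))
u - Y(d) = -1/19534 - sqrt(-135 + sqrt(11))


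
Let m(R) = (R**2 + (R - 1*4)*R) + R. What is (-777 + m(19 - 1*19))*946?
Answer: -735042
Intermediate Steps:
m(R) = R + R**2 + R*(-4 + R) (m(R) = (R**2 + (R - 4)*R) + R = (R**2 + (-4 + R)*R) + R = (R**2 + R*(-4 + R)) + R = R + R**2 + R*(-4 + R))
(-777 + m(19 - 1*19))*946 = (-777 + (19 - 1*19)*(-3 + 2*(19 - 1*19)))*946 = (-777 + (19 - 19)*(-3 + 2*(19 - 19)))*946 = (-777 + 0*(-3 + 2*0))*946 = (-777 + 0*(-3 + 0))*946 = (-777 + 0*(-3))*946 = (-777 + 0)*946 = -777*946 = -735042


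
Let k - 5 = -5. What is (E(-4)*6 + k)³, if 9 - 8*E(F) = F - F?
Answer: 19683/64 ≈ 307.55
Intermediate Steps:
k = 0 (k = 5 - 5 = 0)
E(F) = 9/8 (E(F) = 9/8 - (F - F)/8 = 9/8 - ⅛*0 = 9/8 + 0 = 9/8)
(E(-4)*6 + k)³ = ((9/8)*6 + 0)³ = (27/4 + 0)³ = (27/4)³ = 19683/64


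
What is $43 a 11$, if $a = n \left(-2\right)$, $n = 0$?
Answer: $0$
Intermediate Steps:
$a = 0$ ($a = 0 \left(-2\right) = 0$)
$43 a 11 = 43 \cdot 0 \cdot 11 = 0 \cdot 11 = 0$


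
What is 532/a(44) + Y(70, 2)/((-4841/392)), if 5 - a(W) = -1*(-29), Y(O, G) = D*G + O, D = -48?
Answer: -582701/29046 ≈ -20.061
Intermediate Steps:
Y(O, G) = O - 48*G (Y(O, G) = -48*G + O = O - 48*G)
a(W) = -24 (a(W) = 5 - (-1)*(-29) = 5 - 1*29 = 5 - 29 = -24)
532/a(44) + Y(70, 2)/((-4841/392)) = 532/(-24) + (70 - 48*2)/((-4841/392)) = 532*(-1/24) + (70 - 96)/((-4841*1/392)) = -133/6 - 26/(-4841/392) = -133/6 - 26*(-392/4841) = -133/6 + 10192/4841 = -582701/29046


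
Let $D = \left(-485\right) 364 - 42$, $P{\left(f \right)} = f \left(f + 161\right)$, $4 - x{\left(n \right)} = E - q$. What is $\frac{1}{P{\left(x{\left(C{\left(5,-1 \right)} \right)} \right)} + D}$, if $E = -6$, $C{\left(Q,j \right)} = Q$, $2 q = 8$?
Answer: $- \frac{1}{174132} \approx -5.7428 \cdot 10^{-6}$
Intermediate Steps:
$q = 4$ ($q = \frac{1}{2} \cdot 8 = 4$)
$x{\left(n \right)} = 14$ ($x{\left(n \right)} = 4 - \left(-6 - 4\right) = 4 - -10 = 4 + 10 = 14$)
$P{\left(f \right)} = f \left(161 + f\right)$
$D = -176582$ ($D = -176540 - 42 = -176582$)
$\frac{1}{P{\left(x{\left(C{\left(5,-1 \right)} \right)} \right)} + D} = \frac{1}{14 \left(161 + 14\right) - 176582} = \frac{1}{14 \cdot 175 - 176582} = \frac{1}{2450 - 176582} = \frac{1}{-174132} = - \frac{1}{174132}$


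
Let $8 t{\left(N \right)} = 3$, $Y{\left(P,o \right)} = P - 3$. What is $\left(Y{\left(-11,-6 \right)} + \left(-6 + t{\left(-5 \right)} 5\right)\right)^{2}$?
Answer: $\frac{21025}{64} \approx 328.52$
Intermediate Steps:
$Y{\left(P,o \right)} = -3 + P$ ($Y{\left(P,o \right)} = P - 3 = -3 + P$)
$t{\left(N \right)} = \frac{3}{8}$ ($t{\left(N \right)} = \frac{1}{8} \cdot 3 = \frac{3}{8}$)
$\left(Y{\left(-11,-6 \right)} + \left(-6 + t{\left(-5 \right)} 5\right)\right)^{2} = \left(\left(-3 - 11\right) + \left(-6 + \frac{3}{8} \cdot 5\right)\right)^{2} = \left(-14 + \left(-6 + \frac{15}{8}\right)\right)^{2} = \left(-14 - \frac{33}{8}\right)^{2} = \left(- \frac{145}{8}\right)^{2} = \frac{21025}{64}$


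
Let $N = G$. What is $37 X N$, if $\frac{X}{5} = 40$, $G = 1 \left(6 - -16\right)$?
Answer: $162800$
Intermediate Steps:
$G = 22$ ($G = 1 \left(6 + 16\right) = 1 \cdot 22 = 22$)
$N = 22$
$X = 200$ ($X = 5 \cdot 40 = 200$)
$37 X N = 37 \cdot 200 \cdot 22 = 7400 \cdot 22 = 162800$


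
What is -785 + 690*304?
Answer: 208975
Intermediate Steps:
-785 + 690*304 = -785 + 209760 = 208975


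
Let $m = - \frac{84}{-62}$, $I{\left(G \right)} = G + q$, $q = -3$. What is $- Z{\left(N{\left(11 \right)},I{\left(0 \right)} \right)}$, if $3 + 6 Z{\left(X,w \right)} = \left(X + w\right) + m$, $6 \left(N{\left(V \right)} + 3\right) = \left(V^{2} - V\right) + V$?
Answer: $- \frac{2329}{1116} \approx -2.0869$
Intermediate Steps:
$N{\left(V \right)} = -3 + \frac{V^{2}}{6}$ ($N{\left(V \right)} = -3 + \frac{\left(V^{2} - V\right) + V}{6} = -3 + \frac{V^{2}}{6}$)
$I{\left(G \right)} = -3 + G$ ($I{\left(G \right)} = G - 3 = -3 + G$)
$m = \frac{42}{31}$ ($m = \left(-84\right) \left(- \frac{1}{62}\right) = \frac{42}{31} \approx 1.3548$)
$Z{\left(X,w \right)} = - \frac{17}{62} + \frac{X}{6} + \frac{w}{6}$ ($Z{\left(X,w \right)} = - \frac{1}{2} + \frac{\left(X + w\right) + \frac{42}{31}}{6} = - \frac{1}{2} + \frac{\frac{42}{31} + X + w}{6} = - \frac{1}{2} + \left(\frac{7}{31} + \frac{X}{6} + \frac{w}{6}\right) = - \frac{17}{62} + \frac{X}{6} + \frac{w}{6}$)
$- Z{\left(N{\left(11 \right)},I{\left(0 \right)} \right)} = - (- \frac{17}{62} + \frac{-3 + \frac{11^{2}}{6}}{6} + \frac{-3 + 0}{6}) = - (- \frac{17}{62} + \frac{-3 + \frac{1}{6} \cdot 121}{6} + \frac{1}{6} \left(-3\right)) = - (- \frac{17}{62} + \frac{-3 + \frac{121}{6}}{6} - \frac{1}{2}) = - (- \frac{17}{62} + \frac{1}{6} \cdot \frac{103}{6} - \frac{1}{2}) = - (- \frac{17}{62} + \frac{103}{36} - \frac{1}{2}) = \left(-1\right) \frac{2329}{1116} = - \frac{2329}{1116}$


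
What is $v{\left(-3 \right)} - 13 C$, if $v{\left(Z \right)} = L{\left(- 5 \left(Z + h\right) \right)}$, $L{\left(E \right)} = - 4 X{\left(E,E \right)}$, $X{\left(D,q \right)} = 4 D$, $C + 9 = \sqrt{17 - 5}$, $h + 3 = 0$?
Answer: $-363 - 26 \sqrt{3} \approx -408.03$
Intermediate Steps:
$h = -3$ ($h = -3 + 0 = -3$)
$C = -9 + 2 \sqrt{3}$ ($C = -9 + \sqrt{17 - 5} = -9 + \sqrt{12} = -9 + 2 \sqrt{3} \approx -5.5359$)
$L{\left(E \right)} = - 16 E$ ($L{\left(E \right)} = - 4 \cdot 4 E = - 16 E$)
$v{\left(Z \right)} = -240 + 80 Z$ ($v{\left(Z \right)} = - 16 \left(- 5 \left(Z - 3\right)\right) = - 16 \left(- 5 \left(-3 + Z\right)\right) = - 16 \left(15 - 5 Z\right) = -240 + 80 Z$)
$v{\left(-3 \right)} - 13 C = \left(-240 + 80 \left(-3\right)\right) - 13 \left(-9 + 2 \sqrt{3}\right) = \left(-240 - 240\right) + \left(117 - 26 \sqrt{3}\right) = -480 + \left(117 - 26 \sqrt{3}\right) = -363 - 26 \sqrt{3}$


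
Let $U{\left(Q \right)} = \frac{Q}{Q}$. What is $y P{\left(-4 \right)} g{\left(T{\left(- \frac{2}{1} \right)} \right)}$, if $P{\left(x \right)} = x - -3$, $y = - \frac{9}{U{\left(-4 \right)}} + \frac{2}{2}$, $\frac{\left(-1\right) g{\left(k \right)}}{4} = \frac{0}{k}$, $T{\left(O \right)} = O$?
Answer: $0$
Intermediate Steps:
$U{\left(Q \right)} = 1$
$g{\left(k \right)} = 0$ ($g{\left(k \right)} = - 4 \frac{0}{k} = \left(-4\right) 0 = 0$)
$y = -8$ ($y = - \frac{9}{1} + \frac{2}{2} = \left(-9\right) 1 + 2 \cdot \frac{1}{2} = -9 + 1 = -8$)
$P{\left(x \right)} = 3 + x$ ($P{\left(x \right)} = x + 3 = 3 + x$)
$y P{\left(-4 \right)} g{\left(T{\left(- \frac{2}{1} \right)} \right)} = - 8 \left(3 - 4\right) 0 = \left(-8\right) \left(-1\right) 0 = 8 \cdot 0 = 0$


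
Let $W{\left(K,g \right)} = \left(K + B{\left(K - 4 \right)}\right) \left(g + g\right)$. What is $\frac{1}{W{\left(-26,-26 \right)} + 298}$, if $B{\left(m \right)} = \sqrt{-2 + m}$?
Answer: $\frac{825}{1404514} + \frac{52 i \sqrt{2}}{702257} \approx 0.00058739 + 0.00010472 i$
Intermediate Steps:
$W{\left(K,g \right)} = 2 g \left(K + \sqrt{-6 + K}\right)$ ($W{\left(K,g \right)} = \left(K + \sqrt{-2 + \left(K - 4\right)}\right) \left(g + g\right) = \left(K + \sqrt{-2 + \left(K - 4\right)}\right) 2 g = \left(K + \sqrt{-2 + \left(-4 + K\right)}\right) 2 g = \left(K + \sqrt{-6 + K}\right) 2 g = 2 g \left(K + \sqrt{-6 + K}\right)$)
$\frac{1}{W{\left(-26,-26 \right)} + 298} = \frac{1}{2 \left(-26\right) \left(-26 + \sqrt{-6 - 26}\right) + 298} = \frac{1}{2 \left(-26\right) \left(-26 + \sqrt{-32}\right) + 298} = \frac{1}{2 \left(-26\right) \left(-26 + 4 i \sqrt{2}\right) + 298} = \frac{1}{\left(1352 - 208 i \sqrt{2}\right) + 298} = \frac{1}{1650 - 208 i \sqrt{2}}$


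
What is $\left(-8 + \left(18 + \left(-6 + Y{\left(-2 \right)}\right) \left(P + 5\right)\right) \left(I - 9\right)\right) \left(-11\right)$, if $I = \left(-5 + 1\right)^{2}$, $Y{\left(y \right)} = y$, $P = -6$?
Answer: $-1914$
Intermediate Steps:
$I = 16$ ($I = \left(-4\right)^{2} = 16$)
$\left(-8 + \left(18 + \left(-6 + Y{\left(-2 \right)}\right) \left(P + 5\right)\right) \left(I - 9\right)\right) \left(-11\right) = \left(-8 + \left(18 + \left(-6 - 2\right) \left(-6 + 5\right)\right) \left(16 - 9\right)\right) \left(-11\right) = \left(-8 + \left(18 - -8\right) 7\right) \left(-11\right) = \left(-8 + \left(18 + 8\right) 7\right) \left(-11\right) = \left(-8 + 26 \cdot 7\right) \left(-11\right) = \left(-8 + 182\right) \left(-11\right) = 174 \left(-11\right) = -1914$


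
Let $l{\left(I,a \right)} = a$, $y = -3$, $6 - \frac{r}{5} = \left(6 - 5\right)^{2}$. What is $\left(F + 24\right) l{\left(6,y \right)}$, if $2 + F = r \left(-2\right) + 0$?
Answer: $84$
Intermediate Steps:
$r = 25$ ($r = 30 - 5 \left(6 - 5\right)^{2} = 30 - 5 \cdot 1^{2} = 30 - 5 = 25$)
$F = -52$ ($F = -2 + \left(25 \left(-2\right) + 0\right) = -2 + \left(-50 + 0\right) = -2 - 50 = -52$)
$\left(F + 24\right) l{\left(6,y \right)} = \left(-52 + 24\right) \left(-3\right) = \left(-28\right) \left(-3\right) = 84$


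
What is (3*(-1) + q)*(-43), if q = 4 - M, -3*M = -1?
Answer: -86/3 ≈ -28.667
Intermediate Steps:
M = ⅓ (M = -⅓*(-1) = ⅓ ≈ 0.33333)
q = 11/3 (q = 4 - 1*⅓ = 4 - ⅓ = 11/3 ≈ 3.6667)
(3*(-1) + q)*(-43) = (3*(-1) + 11/3)*(-43) = (-3 + 11/3)*(-43) = (⅔)*(-43) = -86/3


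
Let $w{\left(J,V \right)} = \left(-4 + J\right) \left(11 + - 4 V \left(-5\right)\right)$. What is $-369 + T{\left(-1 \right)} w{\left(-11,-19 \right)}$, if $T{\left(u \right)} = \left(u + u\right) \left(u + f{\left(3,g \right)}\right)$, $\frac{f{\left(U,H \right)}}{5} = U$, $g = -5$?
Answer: $-155349$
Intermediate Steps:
$f{\left(U,H \right)} = 5 U$
$w{\left(J,V \right)} = \left(-4 + J\right) \left(11 + 20 V\right)$
$T{\left(u \right)} = 2 u \left(15 + u\right)$ ($T{\left(u \right)} = \left(u + u\right) \left(u + 5 \cdot 3\right) = 2 u \left(u + 15\right) = 2 u \left(15 + u\right)$)
$-369 + T{\left(-1 \right)} w{\left(-11,-19 \right)} = -369 + 2 \left(-1\right) \left(15 - 1\right) \left(-44 - -1520 + 11 \left(-11\right) + 20 \left(-11\right) \left(-19\right)\right) = -369 + 2 \left(-1\right) 14 \left(-44 + 1520 - 121 + 4180\right) = -369 - 154980 = -155349$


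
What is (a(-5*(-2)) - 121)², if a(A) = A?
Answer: 12321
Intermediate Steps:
(a(-5*(-2)) - 121)² = (-5*(-2) - 121)² = (10 - 121)² = (-111)² = 12321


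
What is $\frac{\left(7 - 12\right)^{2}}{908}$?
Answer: $\frac{25}{908} \approx 0.027533$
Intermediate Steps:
$\frac{\left(7 - 12\right)^{2}}{908} = \left(-5\right)^{2} \cdot \frac{1}{908} = 25 \cdot \frac{1}{908} = \frac{25}{908}$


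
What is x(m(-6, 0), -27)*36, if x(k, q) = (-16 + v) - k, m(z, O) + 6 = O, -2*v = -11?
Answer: -162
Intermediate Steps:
v = 11/2 (v = -½*(-11) = 11/2 ≈ 5.5000)
m(z, O) = -6 + O
x(k, q) = -21/2 - k (x(k, q) = (-16 + 11/2) - k = -21/2 - k)
x(m(-6, 0), -27)*36 = (-21/2 - (-6 + 0))*36 = (-21/2 - 1*(-6))*36 = (-21/2 + 6)*36 = -9/2*36 = -162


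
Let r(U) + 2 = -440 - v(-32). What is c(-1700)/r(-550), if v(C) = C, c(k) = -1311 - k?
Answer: -389/410 ≈ -0.94878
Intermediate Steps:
r(U) = -410 (r(U) = -2 + (-440 - 1*(-32)) = -2 + (-440 + 32) = -2 - 408 = -410)
c(-1700)/r(-550) = (-1311 - 1*(-1700))/(-410) = (-1311 + 1700)*(-1/410) = 389*(-1/410) = -389/410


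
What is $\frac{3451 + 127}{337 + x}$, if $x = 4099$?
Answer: $\frac{1789}{2218} \approx 0.80658$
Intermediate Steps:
$\frac{3451 + 127}{337 + x} = \frac{3451 + 127}{337 + 4099} = \frac{3578}{4436} = 3578 \cdot \frac{1}{4436} = \frac{1789}{2218}$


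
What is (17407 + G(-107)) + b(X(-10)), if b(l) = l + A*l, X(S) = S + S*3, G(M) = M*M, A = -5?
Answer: 29016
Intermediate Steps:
G(M) = M**2
X(S) = 4*S (X(S) = S + 3*S = 4*S)
b(l) = -4*l (b(l) = l - 5*l = -4*l)
(17407 + G(-107)) + b(X(-10)) = (17407 + (-107)**2) - 16*(-10) = (17407 + 11449) - 4*(-40) = 28856 + 160 = 29016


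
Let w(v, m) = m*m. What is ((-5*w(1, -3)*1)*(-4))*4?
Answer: 720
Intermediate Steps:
w(v, m) = m²
((-5*w(1, -3)*1)*(-4))*4 = ((-5*(-3)²*1)*(-4))*4 = ((-5*9*1)*(-4))*4 = (-45*1*(-4))*4 = -45*(-4)*4 = 180*4 = 720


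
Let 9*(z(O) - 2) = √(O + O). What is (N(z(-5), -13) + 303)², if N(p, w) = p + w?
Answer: (2628 + I*√10)²/81 ≈ 85264.0 + 205.2*I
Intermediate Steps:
z(O) = 2 + √2*√O/9 (z(O) = 2 + √(O + O)/9 = 2 + √(2*O)/9 = 2 + (√2*√O)/9 = 2 + √2*√O/9)
(N(z(-5), -13) + 303)² = (((2 + √2*√(-5)/9) - 13) + 303)² = (((2 + √2*(I*√5)/9) - 13) + 303)² = (((2 + I*√10/9) - 13) + 303)² = ((-11 + I*√10/9) + 303)² = (292 + I*√10/9)²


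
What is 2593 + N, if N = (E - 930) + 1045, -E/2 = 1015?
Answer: 678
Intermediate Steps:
E = -2030 (E = -2*1015 = -2030)
N = -1915 (N = (-2030 - 930) + 1045 = -2960 + 1045 = -1915)
2593 + N = 2593 - 1915 = 678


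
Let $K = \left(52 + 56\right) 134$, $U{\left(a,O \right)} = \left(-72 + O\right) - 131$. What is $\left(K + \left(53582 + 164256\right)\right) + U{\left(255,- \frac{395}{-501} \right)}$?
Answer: $\frac{116286002}{501} \approx 2.3211 \cdot 10^{5}$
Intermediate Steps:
$U{\left(a,O \right)} = -203 + O$
$K = 14472$ ($K = 108 \cdot 134 = 14472$)
$\left(K + \left(53582 + 164256\right)\right) + U{\left(255,- \frac{395}{-501} \right)} = \left(14472 + \left(53582 + 164256\right)\right) - \left(203 + \frac{395}{-501}\right) = \left(14472 + 217838\right) - \frac{101308}{501} = 232310 + \left(-203 + \frac{395}{501}\right) = 232310 - \frac{101308}{501} = \frac{116286002}{501}$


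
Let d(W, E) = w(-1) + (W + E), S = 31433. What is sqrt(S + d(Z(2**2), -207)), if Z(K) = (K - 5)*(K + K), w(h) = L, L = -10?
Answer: 2*sqrt(7802) ≈ 176.66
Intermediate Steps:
w(h) = -10
Z(K) = 2*K*(-5 + K) (Z(K) = (-5 + K)*(2*K) = 2*K*(-5 + K))
d(W, E) = -10 + E + W (d(W, E) = -10 + (W + E) = -10 + (E + W) = -10 + E + W)
sqrt(S + d(Z(2**2), -207)) = sqrt(31433 + (-10 - 207 + 2*2**2*(-5 + 2**2))) = sqrt(31433 + (-10 - 207 + 2*4*(-5 + 4))) = sqrt(31433 + (-10 - 207 + 2*4*(-1))) = sqrt(31433 + (-10 - 207 - 8)) = sqrt(31433 - 225) = sqrt(31208) = 2*sqrt(7802)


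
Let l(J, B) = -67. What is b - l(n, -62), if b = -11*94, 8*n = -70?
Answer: -967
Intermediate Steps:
n = -35/4 (n = (⅛)*(-70) = -35/4 ≈ -8.7500)
b = -1034
b - l(n, -62) = -1034 - 1*(-67) = -1034 + 67 = -967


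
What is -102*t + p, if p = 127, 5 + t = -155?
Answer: 16447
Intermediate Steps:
t = -160 (t = -5 - 155 = -160)
-102*t + p = -102*(-160) + 127 = 16320 + 127 = 16447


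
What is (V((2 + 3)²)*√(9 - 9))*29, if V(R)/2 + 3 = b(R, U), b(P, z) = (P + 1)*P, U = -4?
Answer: 0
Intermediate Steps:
b(P, z) = P*(1 + P) (b(P, z) = (1 + P)*P = P*(1 + P))
V(R) = -6 + 2*R*(1 + R) (V(R) = -6 + 2*(R*(1 + R)) = -6 + 2*R*(1 + R))
(V((2 + 3)²)*√(9 - 9))*29 = ((-6 + 2*(2 + 3)²*(1 + (2 + 3)²))*√(9 - 9))*29 = ((-6 + 2*5²*(1 + 5²))*√0)*29 = ((-6 + 2*25*(1 + 25))*0)*29 = ((-6 + 2*25*26)*0)*29 = ((-6 + 1300)*0)*29 = (1294*0)*29 = 0*29 = 0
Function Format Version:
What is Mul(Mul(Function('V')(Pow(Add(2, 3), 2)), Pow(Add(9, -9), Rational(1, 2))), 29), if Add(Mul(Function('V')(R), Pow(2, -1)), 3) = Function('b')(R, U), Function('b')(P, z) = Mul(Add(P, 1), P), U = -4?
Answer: 0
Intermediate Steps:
Function('b')(P, z) = Mul(P, Add(1, P)) (Function('b')(P, z) = Mul(Add(1, P), P) = Mul(P, Add(1, P)))
Function('V')(R) = Add(-6, Mul(2, R, Add(1, R))) (Function('V')(R) = Add(-6, Mul(2, Mul(R, Add(1, R)))) = Add(-6, Mul(2, R, Add(1, R))))
Mul(Mul(Function('V')(Pow(Add(2, 3), 2)), Pow(Add(9, -9), Rational(1, 2))), 29) = Mul(Mul(Add(-6, Mul(2, Pow(Add(2, 3), 2), Add(1, Pow(Add(2, 3), 2)))), Pow(Add(9, -9), Rational(1, 2))), 29) = Mul(Mul(Add(-6, Mul(2, Pow(5, 2), Add(1, Pow(5, 2)))), Pow(0, Rational(1, 2))), 29) = Mul(Mul(Add(-6, Mul(2, 25, Add(1, 25))), 0), 29) = Mul(Mul(Add(-6, Mul(2, 25, 26)), 0), 29) = Mul(Mul(Add(-6, 1300), 0), 29) = Mul(Mul(1294, 0), 29) = Mul(0, 29) = 0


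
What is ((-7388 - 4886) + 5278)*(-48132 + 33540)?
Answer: 102085632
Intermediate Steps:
((-7388 - 4886) + 5278)*(-48132 + 33540) = (-12274 + 5278)*(-14592) = -6996*(-14592) = 102085632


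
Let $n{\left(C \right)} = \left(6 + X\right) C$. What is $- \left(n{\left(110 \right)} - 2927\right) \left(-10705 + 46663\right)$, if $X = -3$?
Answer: $93382926$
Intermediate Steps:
$n{\left(C \right)} = 3 C$ ($n{\left(C \right)} = \left(6 - 3\right) C = 3 C$)
$- \left(n{\left(110 \right)} - 2927\right) \left(-10705 + 46663\right) = - \left(3 \cdot 110 - 2927\right) \left(-10705 + 46663\right) = - \left(330 - 2927\right) 35958 = - \left(-2597\right) 35958 = \left(-1\right) \left(-93382926\right) = 93382926$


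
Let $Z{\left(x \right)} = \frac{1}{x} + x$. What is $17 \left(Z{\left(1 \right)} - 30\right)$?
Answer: $-476$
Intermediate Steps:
$Z{\left(x \right)} = x + \frac{1}{x}$
$17 \left(Z{\left(1 \right)} - 30\right) = 17 \left(\left(1 + 1^{-1}\right) - 30\right) = 17 \left(\left(1 + 1\right) - 30\right) = 17 \left(2 - 30\right) = 17 \left(-28\right) = -476$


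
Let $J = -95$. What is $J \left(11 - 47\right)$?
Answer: $3420$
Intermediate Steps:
$J \left(11 - 47\right) = - 95 \left(11 - 47\right) = \left(-95\right) \left(-36\right) = 3420$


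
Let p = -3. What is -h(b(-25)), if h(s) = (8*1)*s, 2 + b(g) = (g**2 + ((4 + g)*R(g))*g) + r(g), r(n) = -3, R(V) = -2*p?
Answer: -30160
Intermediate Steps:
R(V) = 6 (R(V) = -2*(-3) = 6)
b(g) = -5 + g**2 + g*(24 + 6*g) (b(g) = -2 + ((g**2 + ((4 + g)*6)*g) - 3) = -2 + ((g**2 + (24 + 6*g)*g) - 3) = -2 + ((g**2 + g*(24 + 6*g)) - 3) = -2 + (-3 + g**2 + g*(24 + 6*g)) = -5 + g**2 + g*(24 + 6*g))
h(s) = 8*s
-h(b(-25)) = -8*(-5 + 7*(-25)**2 + 24*(-25)) = -8*(-5 + 7*625 - 600) = -8*(-5 + 4375 - 600) = -8*3770 = -1*30160 = -30160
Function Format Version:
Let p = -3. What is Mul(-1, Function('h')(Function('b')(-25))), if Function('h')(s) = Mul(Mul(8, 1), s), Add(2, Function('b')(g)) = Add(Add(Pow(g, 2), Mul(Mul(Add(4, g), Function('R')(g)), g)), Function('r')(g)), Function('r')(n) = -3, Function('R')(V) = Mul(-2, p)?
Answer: -30160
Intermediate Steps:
Function('R')(V) = 6 (Function('R')(V) = Mul(-2, -3) = 6)
Function('b')(g) = Add(-5, Pow(g, 2), Mul(g, Add(24, Mul(6, g)))) (Function('b')(g) = Add(-2, Add(Add(Pow(g, 2), Mul(Mul(Add(4, g), 6), g)), -3)) = Add(-2, Add(Add(Pow(g, 2), Mul(Add(24, Mul(6, g)), g)), -3)) = Add(-2, Add(Add(Pow(g, 2), Mul(g, Add(24, Mul(6, g)))), -3)) = Add(-2, Add(-3, Pow(g, 2), Mul(g, Add(24, Mul(6, g))))) = Add(-5, Pow(g, 2), Mul(g, Add(24, Mul(6, g)))))
Function('h')(s) = Mul(8, s)
Mul(-1, Function('h')(Function('b')(-25))) = Mul(-1, Mul(8, Add(-5, Mul(7, Pow(-25, 2)), Mul(24, -25)))) = Mul(-1, Mul(8, Add(-5, Mul(7, 625), -600))) = Mul(-1, Mul(8, Add(-5, 4375, -600))) = Mul(-1, Mul(8, 3770)) = Mul(-1, 30160) = -30160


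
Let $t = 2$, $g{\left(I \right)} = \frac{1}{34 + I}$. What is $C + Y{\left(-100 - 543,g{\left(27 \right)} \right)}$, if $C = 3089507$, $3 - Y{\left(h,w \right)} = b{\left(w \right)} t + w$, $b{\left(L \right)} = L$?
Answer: $\frac{188460107}{61} \approx 3.0895 \cdot 10^{6}$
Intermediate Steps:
$Y{\left(h,w \right)} = 3 - 3 w$ ($Y{\left(h,w \right)} = 3 - \left(w 2 + w\right) = 3 - \left(2 w + w\right) = 3 - 3 w$)
$C + Y{\left(-100 - 543,g{\left(27 \right)} \right)} = 3089507 + \left(3 - \frac{3}{34 + 27}\right) = 3089507 + \left(3 - \frac{3}{61}\right) = 3089507 + \frac{180}{61} = \frac{188460107}{61}$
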